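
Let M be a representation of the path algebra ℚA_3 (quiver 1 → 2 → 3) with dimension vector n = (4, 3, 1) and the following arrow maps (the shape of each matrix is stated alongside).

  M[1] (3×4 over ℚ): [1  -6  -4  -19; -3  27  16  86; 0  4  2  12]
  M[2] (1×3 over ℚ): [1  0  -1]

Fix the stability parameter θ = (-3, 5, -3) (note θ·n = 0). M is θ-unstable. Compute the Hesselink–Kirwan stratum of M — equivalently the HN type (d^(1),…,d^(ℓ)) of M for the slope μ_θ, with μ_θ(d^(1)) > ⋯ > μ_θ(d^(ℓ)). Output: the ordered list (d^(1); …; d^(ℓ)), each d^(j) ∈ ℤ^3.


Via rank(M_{q-1}∘⋯∘M_p): M ≅ I[1,1], I[1,2]^2, I[1,3].
μ_θ-semistable layers: μ^(1)=5; μ^(2)=1; μ^(3)=-3

((0, 2, 0); (0, 1, 1); (4, 0, 0))


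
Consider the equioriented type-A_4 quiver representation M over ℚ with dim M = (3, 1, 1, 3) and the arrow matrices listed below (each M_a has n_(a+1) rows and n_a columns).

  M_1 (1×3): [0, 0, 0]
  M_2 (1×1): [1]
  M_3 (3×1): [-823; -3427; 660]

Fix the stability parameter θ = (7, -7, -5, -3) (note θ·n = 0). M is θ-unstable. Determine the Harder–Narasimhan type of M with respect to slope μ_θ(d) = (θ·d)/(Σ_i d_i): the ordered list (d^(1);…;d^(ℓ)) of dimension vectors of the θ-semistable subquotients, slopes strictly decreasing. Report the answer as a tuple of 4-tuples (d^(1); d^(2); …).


Interval decomposition of M: I[1,1]^3, I[2,4], I[4,4]^2.
HN type (ℓ=4): μ^(1)=7; μ^(2)=-3; μ^(3)=-5; μ^(4)=-7

((3, 0, 0, 0); (0, 0, 0, 3); (0, 0, 1, 0); (0, 1, 0, 0))


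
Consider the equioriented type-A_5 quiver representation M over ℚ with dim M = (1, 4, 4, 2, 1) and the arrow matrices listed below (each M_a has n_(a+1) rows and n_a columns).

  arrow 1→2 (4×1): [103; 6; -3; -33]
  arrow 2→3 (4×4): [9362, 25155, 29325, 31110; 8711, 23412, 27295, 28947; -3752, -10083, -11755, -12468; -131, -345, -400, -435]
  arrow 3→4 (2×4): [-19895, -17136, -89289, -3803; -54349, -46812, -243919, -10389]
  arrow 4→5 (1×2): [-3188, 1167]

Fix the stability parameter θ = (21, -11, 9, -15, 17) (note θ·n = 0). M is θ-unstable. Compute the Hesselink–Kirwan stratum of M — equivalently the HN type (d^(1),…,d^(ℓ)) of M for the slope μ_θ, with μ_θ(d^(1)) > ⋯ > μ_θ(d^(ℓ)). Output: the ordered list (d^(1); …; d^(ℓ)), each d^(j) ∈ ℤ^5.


Interval decomposition of M: I[1,3], I[2,2]^2, I[2,5], I[3,3], I[3,4].
HN type (ℓ=5): μ^(1)=17; μ^(2)=9; μ^(3)=5; μ^(4)=-3; μ^(5)=-11

((0, 0, 0, 0, 1); (0, 0, 2, 0, 0); (1, 1, 0, 0, 0); (0, 0, 2, 2, 0); (0, 3, 0, 0, 0))


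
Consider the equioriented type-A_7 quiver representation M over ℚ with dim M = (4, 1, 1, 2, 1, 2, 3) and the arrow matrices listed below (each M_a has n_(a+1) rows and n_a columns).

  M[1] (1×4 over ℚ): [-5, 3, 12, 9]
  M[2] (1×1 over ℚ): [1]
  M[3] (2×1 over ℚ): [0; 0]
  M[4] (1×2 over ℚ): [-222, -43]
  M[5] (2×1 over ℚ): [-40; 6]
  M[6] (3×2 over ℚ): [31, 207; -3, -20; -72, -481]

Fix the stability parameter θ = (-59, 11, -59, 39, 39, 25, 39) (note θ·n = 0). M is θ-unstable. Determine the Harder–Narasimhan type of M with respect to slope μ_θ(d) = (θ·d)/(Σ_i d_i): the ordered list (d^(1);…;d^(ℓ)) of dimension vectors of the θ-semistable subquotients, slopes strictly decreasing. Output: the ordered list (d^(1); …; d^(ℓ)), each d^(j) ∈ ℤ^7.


Via rank(M_{q-1}∘⋯∘M_p): M ≅ I[1,1]^3, I[1,3], I[4,4], I[4,7], I[6,7], I[7,7].
μ_θ-semistable layers: μ^(1)=39; μ^(2)=103/3; μ^(3)=25; μ^(4)=-24; μ^(5)=-59

((0, 0, 0, 1, 0, 0, 3); (0, 0, 0, 1, 1, 1, 0); (0, 0, 0, 0, 0, 1, 0); (0, 1, 1, 0, 0, 0, 0); (4, 0, 0, 0, 0, 0, 0))


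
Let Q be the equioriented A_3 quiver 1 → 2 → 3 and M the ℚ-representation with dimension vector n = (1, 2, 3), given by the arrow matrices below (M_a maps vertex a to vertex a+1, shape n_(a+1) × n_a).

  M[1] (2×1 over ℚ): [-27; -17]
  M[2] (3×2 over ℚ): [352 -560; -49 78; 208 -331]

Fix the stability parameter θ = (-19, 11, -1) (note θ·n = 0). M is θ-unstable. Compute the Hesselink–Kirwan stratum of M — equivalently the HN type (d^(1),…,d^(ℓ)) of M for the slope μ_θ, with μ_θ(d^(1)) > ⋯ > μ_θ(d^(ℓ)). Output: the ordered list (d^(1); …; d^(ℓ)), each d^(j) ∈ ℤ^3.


Interval decomposition of M: I[1,3], I[2,3], I[3,3].
HN type (ℓ=3): μ^(1)=5; μ^(2)=-1; μ^(3)=-19

((0, 2, 2); (0, 0, 1); (1, 0, 0))


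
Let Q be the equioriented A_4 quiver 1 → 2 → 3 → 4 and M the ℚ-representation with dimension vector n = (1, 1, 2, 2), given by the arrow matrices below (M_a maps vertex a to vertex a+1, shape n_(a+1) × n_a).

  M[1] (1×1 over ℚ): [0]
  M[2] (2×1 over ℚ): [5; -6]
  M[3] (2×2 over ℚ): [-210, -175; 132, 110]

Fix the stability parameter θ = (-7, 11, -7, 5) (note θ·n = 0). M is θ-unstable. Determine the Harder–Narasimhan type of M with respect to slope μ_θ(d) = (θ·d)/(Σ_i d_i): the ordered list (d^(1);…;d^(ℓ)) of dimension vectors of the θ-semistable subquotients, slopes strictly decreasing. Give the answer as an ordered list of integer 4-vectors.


Interval decomposition of M: I[1,1], I[2,3], I[3,4], I[4,4].
HN type (ℓ=3): μ^(1)=5; μ^(2)=2; μ^(3)=-7

((0, 0, 0, 2); (0, 1, 1, 0); (1, 0, 1, 0))


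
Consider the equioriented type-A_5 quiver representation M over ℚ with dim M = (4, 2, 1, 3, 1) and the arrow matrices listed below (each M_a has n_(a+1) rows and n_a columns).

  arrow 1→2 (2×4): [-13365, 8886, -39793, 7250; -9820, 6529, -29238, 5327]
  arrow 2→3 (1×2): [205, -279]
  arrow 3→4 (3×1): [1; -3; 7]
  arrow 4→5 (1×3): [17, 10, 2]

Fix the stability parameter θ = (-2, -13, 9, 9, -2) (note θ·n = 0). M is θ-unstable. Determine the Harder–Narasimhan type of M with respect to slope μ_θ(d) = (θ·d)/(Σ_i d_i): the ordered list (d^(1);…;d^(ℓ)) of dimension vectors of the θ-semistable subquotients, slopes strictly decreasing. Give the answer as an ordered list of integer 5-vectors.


Via rank(M_{q-1}∘⋯∘M_p): M ≅ I[1,1]^2, I[1,2], I[1,5], I[4,4]^2.
μ_θ-semistable layers: μ^(1)=9; μ^(2)=16/3; μ^(3)=-2; μ^(4)=-15/2

((0, 0, 0, 2, 0); (0, 0, 1, 1, 1); (2, 0, 0, 0, 0); (2, 2, 0, 0, 0))


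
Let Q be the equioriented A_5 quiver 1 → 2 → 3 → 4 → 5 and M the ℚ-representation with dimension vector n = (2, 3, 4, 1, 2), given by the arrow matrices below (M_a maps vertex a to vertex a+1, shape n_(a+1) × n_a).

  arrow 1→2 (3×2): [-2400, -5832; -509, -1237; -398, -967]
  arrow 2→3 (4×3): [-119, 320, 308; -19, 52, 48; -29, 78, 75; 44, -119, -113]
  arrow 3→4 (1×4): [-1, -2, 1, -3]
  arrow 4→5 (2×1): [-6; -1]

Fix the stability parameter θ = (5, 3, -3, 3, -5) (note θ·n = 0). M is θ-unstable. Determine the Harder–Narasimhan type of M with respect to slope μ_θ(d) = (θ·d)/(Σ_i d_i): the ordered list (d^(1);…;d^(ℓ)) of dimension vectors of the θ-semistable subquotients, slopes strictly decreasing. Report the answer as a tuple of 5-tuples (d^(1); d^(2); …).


Barcode: M ≅ I[1,3], I[1,5], I[2,3], I[3,3], I[5,5]. HN layers by μ_θ (5 steps, strictly decreasing):
  μ^(1)=5/3; μ^(2)=3/5; μ^(3)=0; μ^(4)=-3; μ^(5)=-5

((1, 1, 1, 0, 0); (1, 1, 1, 1, 1); (0, 1, 1, 0, 0); (0, 0, 1, 0, 0); (0, 0, 0, 0, 1))


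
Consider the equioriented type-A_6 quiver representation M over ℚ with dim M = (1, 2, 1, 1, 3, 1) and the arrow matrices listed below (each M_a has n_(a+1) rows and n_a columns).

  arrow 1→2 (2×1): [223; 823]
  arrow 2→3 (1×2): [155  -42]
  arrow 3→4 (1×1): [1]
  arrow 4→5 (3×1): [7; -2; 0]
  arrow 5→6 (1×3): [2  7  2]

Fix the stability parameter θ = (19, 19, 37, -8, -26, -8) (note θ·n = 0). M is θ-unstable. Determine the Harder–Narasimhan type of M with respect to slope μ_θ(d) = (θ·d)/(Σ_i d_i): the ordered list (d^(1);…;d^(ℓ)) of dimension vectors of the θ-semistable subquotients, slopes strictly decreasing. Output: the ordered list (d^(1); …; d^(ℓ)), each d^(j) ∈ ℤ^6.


Via rank(M_{q-1}∘⋯∘M_p): M ≅ I[1,5], I[2,2], I[5,5], I[5,6].
μ_θ-semistable layers: μ^(1)=19; μ^(2)=41/5; μ^(3)=-8; μ^(4)=-26

((0, 1, 0, 0, 0, 0); (1, 1, 1, 1, 1, 0); (0, 0, 0, 0, 0, 1); (0, 0, 0, 0, 2, 0))


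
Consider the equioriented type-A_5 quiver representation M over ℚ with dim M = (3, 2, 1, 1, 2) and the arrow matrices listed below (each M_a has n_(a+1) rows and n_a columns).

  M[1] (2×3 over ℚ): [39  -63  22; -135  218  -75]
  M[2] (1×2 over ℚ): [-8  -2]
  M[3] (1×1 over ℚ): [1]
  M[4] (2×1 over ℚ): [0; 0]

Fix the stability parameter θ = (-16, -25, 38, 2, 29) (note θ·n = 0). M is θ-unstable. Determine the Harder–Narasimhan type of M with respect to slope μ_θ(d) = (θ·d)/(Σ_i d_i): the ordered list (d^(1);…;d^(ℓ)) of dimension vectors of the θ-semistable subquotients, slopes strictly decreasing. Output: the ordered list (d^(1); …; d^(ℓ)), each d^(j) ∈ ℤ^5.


Via rank(M_{q-1}∘⋯∘M_p): M ≅ I[1,1], I[1,2], I[1,4], I[5,5]^2.
μ_θ-semistable layers: μ^(1)=29; μ^(2)=20; μ^(3)=-16; μ^(4)=-41/2

((0, 0, 0, 0, 2); (0, 0, 1, 1, 0); (1, 0, 0, 0, 0); (2, 2, 0, 0, 0))


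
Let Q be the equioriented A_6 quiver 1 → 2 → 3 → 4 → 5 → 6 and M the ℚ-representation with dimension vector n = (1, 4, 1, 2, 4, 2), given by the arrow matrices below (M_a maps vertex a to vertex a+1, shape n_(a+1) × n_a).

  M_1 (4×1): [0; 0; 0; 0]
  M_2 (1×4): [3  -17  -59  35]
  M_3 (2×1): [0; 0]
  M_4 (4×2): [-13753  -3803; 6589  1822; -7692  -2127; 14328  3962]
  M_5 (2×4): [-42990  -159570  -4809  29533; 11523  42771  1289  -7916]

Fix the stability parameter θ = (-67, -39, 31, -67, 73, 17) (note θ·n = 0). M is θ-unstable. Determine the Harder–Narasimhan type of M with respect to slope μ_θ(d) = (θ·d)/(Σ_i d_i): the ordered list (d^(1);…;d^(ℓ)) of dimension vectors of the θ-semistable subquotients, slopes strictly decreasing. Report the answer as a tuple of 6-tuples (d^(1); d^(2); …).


Barcode: M ≅ I[1,1], I[2,2]^3, I[2,3], I[4,5], I[4,6], I[5,5], I[5,6]. HN layers by μ_θ (5 steps, strictly decreasing):
  μ^(1)=73; μ^(2)=45; μ^(3)=31; μ^(4)=-39; μ^(5)=-67

((0, 0, 0, 0, 2, 0); (0, 0, 0, 0, 2, 2); (0, 0, 1, 0, 0, 0); (0, 4, 0, 0, 0, 0); (1, 0, 0, 2, 0, 0))


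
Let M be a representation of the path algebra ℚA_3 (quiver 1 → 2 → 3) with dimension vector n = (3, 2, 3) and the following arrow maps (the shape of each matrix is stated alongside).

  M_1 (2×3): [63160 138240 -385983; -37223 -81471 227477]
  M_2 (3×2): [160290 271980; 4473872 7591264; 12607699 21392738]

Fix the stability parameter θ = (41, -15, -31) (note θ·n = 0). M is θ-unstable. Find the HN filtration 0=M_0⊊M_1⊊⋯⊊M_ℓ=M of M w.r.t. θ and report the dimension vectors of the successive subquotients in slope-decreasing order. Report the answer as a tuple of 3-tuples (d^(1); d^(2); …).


Via rank(M_{q-1}∘⋯∘M_p): M ≅ I[1,1], I[1,2], I[1,3], I[3,3]^2.
μ_θ-semistable layers: μ^(1)=41; μ^(2)=13; μ^(3)=-5/3; μ^(4)=-31

((1, 0, 0); (1, 1, 0); (1, 1, 1); (0, 0, 2))


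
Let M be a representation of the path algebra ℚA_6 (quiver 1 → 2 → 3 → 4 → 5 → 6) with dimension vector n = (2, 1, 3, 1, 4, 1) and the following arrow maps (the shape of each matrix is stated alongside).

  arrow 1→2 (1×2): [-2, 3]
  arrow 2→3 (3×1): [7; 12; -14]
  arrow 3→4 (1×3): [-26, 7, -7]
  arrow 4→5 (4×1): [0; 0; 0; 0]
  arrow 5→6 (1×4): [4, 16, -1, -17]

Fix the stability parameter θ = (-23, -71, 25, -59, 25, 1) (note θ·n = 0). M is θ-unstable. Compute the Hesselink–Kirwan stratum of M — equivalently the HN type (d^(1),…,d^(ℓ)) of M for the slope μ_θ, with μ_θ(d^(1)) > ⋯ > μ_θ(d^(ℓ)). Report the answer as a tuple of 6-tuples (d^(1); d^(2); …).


Barcode: M ≅ I[1,1], I[1,3], I[3,3], I[3,4], I[5,5]^3, I[5,6]. HN layers by μ_θ (5 steps, strictly decreasing):
  μ^(1)=25; μ^(2)=13; μ^(3)=-17; μ^(4)=-23; μ^(5)=-47

((0, 0, 2, 0, 3, 0); (0, 0, 0, 0, 1, 1); (0, 0, 1, 1, 0, 0); (1, 0, 0, 0, 0, 0); (1, 1, 0, 0, 0, 0))


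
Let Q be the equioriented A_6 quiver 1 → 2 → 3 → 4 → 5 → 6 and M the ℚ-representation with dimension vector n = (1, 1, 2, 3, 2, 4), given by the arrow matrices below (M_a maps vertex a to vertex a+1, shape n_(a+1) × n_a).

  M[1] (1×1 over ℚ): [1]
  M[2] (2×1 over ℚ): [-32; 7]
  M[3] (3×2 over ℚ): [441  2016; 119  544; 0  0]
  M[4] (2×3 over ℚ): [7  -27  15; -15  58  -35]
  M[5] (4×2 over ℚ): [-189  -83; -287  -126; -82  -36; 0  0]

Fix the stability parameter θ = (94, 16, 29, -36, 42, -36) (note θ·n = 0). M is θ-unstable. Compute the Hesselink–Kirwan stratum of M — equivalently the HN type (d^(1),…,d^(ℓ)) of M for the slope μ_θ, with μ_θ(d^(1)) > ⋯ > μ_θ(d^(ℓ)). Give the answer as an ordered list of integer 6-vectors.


Via rank(M_{q-1}∘⋯∘M_p): M ≅ I[1,3], I[3,6], I[4,4], I[4,6], I[6,6]^2.
μ_θ-semistable layers: μ^(1)=139/3; μ^(2)=3; μ^(3)=-7/2; μ^(4)=-36

((1, 1, 1, 0, 0, 0); (0, 0, 0, 0, 2, 2); (0, 0, 1, 1, 0, 0); (0, 0, 0, 2, 0, 2))


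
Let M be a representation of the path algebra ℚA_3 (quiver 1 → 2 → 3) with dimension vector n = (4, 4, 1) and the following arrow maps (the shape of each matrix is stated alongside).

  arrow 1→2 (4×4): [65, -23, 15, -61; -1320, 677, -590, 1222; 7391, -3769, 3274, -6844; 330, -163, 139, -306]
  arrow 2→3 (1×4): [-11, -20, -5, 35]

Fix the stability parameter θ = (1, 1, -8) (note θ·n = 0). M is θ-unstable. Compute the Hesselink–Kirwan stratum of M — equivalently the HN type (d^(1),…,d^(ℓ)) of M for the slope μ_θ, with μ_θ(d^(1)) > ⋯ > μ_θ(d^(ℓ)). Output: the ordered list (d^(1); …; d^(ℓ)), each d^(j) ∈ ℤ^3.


Via rank(M_{q-1}∘⋯∘M_p): M ≅ I[1,2]^3, I[1,3].
μ_θ-semistable layers: μ^(1)=1; μ^(2)=-2

((3, 3, 0); (1, 1, 1))


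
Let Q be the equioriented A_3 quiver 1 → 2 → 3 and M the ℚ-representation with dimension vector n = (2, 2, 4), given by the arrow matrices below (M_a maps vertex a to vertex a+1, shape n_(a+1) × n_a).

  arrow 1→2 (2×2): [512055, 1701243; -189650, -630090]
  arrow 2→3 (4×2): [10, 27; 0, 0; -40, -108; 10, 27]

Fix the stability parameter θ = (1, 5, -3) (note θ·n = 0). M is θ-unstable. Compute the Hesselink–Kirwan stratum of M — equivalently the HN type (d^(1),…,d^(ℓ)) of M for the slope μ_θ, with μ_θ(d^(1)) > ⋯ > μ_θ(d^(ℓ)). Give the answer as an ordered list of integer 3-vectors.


Barcode: M ≅ I[1,1], I[1,2], I[2,3], I[3,3]^3. HN layers by μ_θ (3 steps, strictly decreasing):
  μ^(1)=5; μ^(2)=1; μ^(3)=-3

((0, 1, 0); (2, 1, 1); (0, 0, 3))


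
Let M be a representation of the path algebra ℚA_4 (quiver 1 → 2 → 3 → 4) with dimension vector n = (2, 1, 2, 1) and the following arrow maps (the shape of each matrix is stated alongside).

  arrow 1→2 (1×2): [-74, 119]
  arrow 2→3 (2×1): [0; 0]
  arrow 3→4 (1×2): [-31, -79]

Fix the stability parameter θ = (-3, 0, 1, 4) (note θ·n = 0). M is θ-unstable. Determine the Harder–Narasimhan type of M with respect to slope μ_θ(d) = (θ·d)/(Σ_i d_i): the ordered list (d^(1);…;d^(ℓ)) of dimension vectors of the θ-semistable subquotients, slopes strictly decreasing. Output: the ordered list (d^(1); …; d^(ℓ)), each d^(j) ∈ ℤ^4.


Via rank(M_{q-1}∘⋯∘M_p): M ≅ I[1,1], I[1,2], I[3,3], I[3,4].
μ_θ-semistable layers: μ^(1)=4; μ^(2)=1; μ^(3)=0; μ^(4)=-3

((0, 0, 0, 1); (0, 0, 2, 0); (0, 1, 0, 0); (2, 0, 0, 0))


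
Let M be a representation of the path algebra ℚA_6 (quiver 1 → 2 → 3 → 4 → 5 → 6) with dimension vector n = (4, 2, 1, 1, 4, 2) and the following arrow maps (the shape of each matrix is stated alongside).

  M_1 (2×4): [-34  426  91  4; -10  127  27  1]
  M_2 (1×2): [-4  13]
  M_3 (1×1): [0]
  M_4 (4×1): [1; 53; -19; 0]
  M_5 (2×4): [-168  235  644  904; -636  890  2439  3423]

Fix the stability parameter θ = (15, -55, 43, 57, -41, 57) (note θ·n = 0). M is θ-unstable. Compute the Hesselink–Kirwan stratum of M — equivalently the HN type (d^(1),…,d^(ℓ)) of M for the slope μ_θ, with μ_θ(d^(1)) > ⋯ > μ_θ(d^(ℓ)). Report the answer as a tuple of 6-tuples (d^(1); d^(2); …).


Barcode: M ≅ I[1,1]^2, I[1,2], I[1,3], I[4,6], I[5,5]^2, I[5,6]. HN layers by μ_θ (6 steps, strictly decreasing):
  μ^(1)=57; μ^(2)=43; μ^(3)=15; μ^(4)=8; μ^(5)=-20; μ^(6)=-41

((0, 0, 0, 0, 0, 2); (0, 0, 1, 0, 0, 0); (2, 0, 0, 0, 0, 0); (0, 0, 0, 1, 1, 0); (2, 2, 0, 0, 0, 0); (0, 0, 0, 0, 3, 0))


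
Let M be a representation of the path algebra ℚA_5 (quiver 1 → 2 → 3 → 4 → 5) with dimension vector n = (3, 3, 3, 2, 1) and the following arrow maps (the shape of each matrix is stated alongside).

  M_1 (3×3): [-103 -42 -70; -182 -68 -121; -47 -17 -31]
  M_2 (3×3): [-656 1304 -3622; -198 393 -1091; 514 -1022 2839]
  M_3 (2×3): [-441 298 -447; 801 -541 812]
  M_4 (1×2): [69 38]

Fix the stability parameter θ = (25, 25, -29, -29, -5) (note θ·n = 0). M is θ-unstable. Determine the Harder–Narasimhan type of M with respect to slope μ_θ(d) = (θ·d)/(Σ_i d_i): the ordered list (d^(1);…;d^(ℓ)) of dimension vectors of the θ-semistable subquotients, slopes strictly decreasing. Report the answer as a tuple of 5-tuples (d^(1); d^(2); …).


Interval decomposition of M: I[1,3], I[1,4], I[1,5].
HN type (ℓ=3): μ^(1)=7; μ^(2)=-2; μ^(3)=-13/5

((1, 1, 1, 0, 0); (1, 1, 1, 1, 0); (1, 1, 1, 1, 1))


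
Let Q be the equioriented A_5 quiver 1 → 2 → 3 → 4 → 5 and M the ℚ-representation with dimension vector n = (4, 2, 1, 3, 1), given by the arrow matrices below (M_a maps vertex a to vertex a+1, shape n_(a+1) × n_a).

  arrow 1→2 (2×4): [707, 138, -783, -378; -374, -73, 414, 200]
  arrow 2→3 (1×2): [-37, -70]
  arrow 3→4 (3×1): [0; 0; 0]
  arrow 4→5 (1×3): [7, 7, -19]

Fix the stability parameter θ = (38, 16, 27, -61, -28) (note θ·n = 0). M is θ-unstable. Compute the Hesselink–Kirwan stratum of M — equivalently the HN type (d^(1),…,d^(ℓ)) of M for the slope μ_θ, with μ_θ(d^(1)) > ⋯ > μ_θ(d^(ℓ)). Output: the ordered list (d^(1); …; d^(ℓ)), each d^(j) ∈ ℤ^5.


Via rank(M_{q-1}∘⋯∘M_p): M ≅ I[1,1]^2, I[1,2], I[1,3], I[4,4]^2, I[4,5].
μ_θ-semistable layers: μ^(1)=38; μ^(2)=27; μ^(3)=-28; μ^(4)=-61

((2, 0, 0, 0, 0); (2, 2, 1, 0, 0); (0, 0, 0, 0, 1); (0, 0, 0, 3, 0))


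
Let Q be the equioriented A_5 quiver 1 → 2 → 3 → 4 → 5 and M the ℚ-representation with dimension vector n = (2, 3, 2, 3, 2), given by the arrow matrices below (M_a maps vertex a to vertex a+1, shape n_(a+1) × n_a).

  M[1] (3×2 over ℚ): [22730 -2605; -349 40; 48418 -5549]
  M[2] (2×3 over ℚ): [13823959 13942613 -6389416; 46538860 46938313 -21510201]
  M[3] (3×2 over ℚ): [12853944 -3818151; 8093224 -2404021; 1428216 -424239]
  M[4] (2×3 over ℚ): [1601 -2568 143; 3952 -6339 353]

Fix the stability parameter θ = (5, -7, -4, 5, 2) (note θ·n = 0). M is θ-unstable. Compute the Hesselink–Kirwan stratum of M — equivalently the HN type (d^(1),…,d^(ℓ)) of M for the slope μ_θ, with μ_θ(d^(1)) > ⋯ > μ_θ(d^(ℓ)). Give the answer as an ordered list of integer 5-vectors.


Via rank(M_{q-1}∘⋯∘M_p): M ≅ I[1,2], I[1,4], I[2,3], I[4,5]^2.
μ_θ-semistable layers: μ^(1)=5; μ^(2)=7/2; μ^(3)=-1; μ^(4)=-2; μ^(5)=-4; μ^(6)=-7

((0, 0, 0, 1, 0); (0, 0, 0, 2, 2); (1, 1, 0, 0, 0); (1, 1, 1, 0, 0); (0, 0, 1, 0, 0); (0, 1, 0, 0, 0))


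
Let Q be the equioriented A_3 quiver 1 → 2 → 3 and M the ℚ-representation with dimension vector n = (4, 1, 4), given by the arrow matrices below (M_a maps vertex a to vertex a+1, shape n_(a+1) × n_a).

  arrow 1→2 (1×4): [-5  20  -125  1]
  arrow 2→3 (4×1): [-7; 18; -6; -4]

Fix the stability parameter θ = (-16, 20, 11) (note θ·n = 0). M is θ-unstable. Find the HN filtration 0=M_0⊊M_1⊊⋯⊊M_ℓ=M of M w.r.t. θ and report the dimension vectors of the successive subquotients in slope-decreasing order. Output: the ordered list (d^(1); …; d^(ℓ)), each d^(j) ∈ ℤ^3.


Interval decomposition of M: I[1,1]^3, I[1,3], I[3,3]^3.
HN type (ℓ=3): μ^(1)=31/2; μ^(2)=11; μ^(3)=-16

((0, 1, 1); (0, 0, 3); (4, 0, 0))


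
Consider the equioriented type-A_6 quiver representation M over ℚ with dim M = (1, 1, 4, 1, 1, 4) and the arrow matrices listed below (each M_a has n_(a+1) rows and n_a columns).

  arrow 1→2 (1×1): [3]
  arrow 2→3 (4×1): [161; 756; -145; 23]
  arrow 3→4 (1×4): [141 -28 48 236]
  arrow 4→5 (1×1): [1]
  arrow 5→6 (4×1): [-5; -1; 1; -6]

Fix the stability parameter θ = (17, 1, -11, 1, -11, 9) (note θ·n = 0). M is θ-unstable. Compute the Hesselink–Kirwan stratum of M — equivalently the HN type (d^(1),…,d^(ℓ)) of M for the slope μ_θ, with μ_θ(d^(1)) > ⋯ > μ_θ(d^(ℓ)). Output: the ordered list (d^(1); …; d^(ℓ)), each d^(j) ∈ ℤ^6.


Barcode: M ≅ I[1,6], I[3,3]^3, I[6,6]^3. HN layers by μ_θ (3 steps, strictly decreasing):
  μ^(1)=9; μ^(2)=-3/5; μ^(3)=-11

((0, 0, 0, 0, 0, 4); (1, 1, 1, 1, 1, 0); (0, 0, 3, 0, 0, 0))


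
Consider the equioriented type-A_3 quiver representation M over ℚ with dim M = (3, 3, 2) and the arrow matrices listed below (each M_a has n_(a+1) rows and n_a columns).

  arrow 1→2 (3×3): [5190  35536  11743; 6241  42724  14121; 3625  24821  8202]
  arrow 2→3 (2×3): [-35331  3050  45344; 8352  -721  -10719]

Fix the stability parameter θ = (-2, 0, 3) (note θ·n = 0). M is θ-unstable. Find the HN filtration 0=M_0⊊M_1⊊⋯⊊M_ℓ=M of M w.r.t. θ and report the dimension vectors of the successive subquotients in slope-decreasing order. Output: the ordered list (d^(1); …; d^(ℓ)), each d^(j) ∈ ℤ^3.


Interval decomposition of M: I[1,2], I[1,3]^2.
HN type (ℓ=3): μ^(1)=3; μ^(2)=0; μ^(3)=-2

((0, 0, 2); (0, 3, 0); (3, 0, 0))


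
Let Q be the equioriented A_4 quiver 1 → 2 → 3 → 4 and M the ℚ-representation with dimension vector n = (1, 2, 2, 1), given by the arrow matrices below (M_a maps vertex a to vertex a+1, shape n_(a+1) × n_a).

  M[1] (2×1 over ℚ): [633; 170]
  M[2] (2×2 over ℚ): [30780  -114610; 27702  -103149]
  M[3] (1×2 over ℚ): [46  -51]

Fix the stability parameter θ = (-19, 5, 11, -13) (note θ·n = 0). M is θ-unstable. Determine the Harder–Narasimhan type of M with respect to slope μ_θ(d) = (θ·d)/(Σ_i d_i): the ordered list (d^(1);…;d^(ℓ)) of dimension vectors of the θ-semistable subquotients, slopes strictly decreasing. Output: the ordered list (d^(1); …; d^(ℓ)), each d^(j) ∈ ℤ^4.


Interval decomposition of M: I[1,4], I[2,2], I[3,3].
HN type (ℓ=4): μ^(1)=11; μ^(2)=5; μ^(3)=1; μ^(4)=-19

((0, 0, 1, 0); (0, 1, 0, 0); (0, 1, 1, 1); (1, 0, 0, 0))


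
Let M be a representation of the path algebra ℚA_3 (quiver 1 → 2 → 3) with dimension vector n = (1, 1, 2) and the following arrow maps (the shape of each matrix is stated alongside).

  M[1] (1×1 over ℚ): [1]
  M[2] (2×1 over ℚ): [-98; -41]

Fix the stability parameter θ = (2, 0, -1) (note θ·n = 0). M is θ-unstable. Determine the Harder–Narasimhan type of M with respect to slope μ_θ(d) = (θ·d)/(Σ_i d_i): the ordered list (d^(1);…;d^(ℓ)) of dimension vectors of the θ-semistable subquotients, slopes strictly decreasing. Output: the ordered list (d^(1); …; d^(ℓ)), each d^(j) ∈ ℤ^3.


Interval decomposition of M: I[1,3], I[3,3].
HN type (ℓ=2): μ^(1)=1/3; μ^(2)=-1

((1, 1, 1); (0, 0, 1))


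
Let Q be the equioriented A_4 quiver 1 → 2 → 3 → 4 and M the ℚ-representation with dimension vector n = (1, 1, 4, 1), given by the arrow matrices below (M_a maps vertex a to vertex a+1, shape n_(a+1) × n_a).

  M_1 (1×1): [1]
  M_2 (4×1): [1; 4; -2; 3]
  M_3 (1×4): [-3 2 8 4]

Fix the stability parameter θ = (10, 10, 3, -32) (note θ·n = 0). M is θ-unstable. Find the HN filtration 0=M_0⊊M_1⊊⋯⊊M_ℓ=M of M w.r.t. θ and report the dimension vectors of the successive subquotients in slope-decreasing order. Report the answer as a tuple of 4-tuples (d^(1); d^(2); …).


Barcode: M ≅ I[1,4], I[3,3]^3. HN layers by μ_θ (2 steps, strictly decreasing):
  μ^(1)=3; μ^(2)=-9/4

((0, 0, 3, 0); (1, 1, 1, 1))


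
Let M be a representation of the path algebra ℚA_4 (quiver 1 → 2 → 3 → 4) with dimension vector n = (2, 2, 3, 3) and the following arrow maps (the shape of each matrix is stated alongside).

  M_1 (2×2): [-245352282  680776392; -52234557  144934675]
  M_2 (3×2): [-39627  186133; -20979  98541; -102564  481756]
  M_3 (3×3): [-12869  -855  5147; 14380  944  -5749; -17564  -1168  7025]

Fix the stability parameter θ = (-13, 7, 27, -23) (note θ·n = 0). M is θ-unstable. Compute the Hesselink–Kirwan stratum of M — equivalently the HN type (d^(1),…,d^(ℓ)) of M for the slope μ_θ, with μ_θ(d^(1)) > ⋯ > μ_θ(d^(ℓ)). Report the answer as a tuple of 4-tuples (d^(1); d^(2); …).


Interval decomposition of M: I[1,2], I[1,3], I[3,4]^2, I[4,4].
HN type (ℓ=5): μ^(1)=27; μ^(2)=7; μ^(3)=2; μ^(4)=-13; μ^(5)=-23

((0, 0, 1, 0); (0, 2, 0, 0); (0, 0, 2, 2); (2, 0, 0, 0); (0, 0, 0, 1))


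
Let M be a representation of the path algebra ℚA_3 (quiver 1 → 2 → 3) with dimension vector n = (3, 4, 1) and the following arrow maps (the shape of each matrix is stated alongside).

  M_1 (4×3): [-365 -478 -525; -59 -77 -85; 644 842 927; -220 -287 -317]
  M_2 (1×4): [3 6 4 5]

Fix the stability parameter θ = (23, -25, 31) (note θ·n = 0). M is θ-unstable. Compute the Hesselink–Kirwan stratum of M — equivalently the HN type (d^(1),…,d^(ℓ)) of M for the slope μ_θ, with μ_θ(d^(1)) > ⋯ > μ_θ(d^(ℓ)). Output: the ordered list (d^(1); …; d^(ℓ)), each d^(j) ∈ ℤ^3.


Interval decomposition of M: I[1,2]^2, I[1,3], I[2,2].
HN type (ℓ=3): μ^(1)=31; μ^(2)=-1; μ^(3)=-25

((0, 0, 1); (3, 3, 0); (0, 1, 0))


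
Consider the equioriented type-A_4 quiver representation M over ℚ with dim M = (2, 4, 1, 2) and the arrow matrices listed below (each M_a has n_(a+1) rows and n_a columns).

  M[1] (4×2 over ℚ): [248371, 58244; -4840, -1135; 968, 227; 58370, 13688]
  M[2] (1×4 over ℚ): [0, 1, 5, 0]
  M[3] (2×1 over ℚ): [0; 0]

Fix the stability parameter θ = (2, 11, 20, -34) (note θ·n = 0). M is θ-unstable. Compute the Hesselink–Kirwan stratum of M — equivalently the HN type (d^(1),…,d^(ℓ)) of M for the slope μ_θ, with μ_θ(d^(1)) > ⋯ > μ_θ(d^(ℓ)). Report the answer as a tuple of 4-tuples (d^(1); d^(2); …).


Via rank(M_{q-1}∘⋯∘M_p): M ≅ I[1,2]^2, I[2,2], I[2,3], I[4,4]^2.
μ_θ-semistable layers: μ^(1)=20; μ^(2)=11; μ^(3)=2; μ^(4)=-34

((0, 0, 1, 0); (0, 4, 0, 0); (2, 0, 0, 0); (0, 0, 0, 2))


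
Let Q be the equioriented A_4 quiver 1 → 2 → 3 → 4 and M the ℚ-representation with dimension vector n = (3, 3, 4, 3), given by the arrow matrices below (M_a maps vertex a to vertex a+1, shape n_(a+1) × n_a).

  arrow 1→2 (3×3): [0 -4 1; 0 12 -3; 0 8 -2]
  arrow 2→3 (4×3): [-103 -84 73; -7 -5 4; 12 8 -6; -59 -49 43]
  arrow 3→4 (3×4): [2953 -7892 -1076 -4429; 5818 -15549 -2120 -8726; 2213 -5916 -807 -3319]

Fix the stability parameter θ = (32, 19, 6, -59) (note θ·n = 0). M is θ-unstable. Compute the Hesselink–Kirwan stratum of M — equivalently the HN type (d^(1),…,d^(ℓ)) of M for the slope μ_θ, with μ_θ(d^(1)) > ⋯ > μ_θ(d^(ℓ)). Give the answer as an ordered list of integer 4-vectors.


Barcode: M ≅ I[1,1]^2, I[1,4], I[2,3], I[2,4], I[3,4]. HN layers by μ_θ (5 steps, strictly decreasing):
  μ^(1)=32; μ^(2)=25/2; μ^(3)=-1/2; μ^(4)=-34/3; μ^(5)=-53/2

((2, 0, 0, 0); (0, 1, 1, 0); (1, 1, 1, 1); (0, 1, 1, 1); (0, 0, 1, 1))


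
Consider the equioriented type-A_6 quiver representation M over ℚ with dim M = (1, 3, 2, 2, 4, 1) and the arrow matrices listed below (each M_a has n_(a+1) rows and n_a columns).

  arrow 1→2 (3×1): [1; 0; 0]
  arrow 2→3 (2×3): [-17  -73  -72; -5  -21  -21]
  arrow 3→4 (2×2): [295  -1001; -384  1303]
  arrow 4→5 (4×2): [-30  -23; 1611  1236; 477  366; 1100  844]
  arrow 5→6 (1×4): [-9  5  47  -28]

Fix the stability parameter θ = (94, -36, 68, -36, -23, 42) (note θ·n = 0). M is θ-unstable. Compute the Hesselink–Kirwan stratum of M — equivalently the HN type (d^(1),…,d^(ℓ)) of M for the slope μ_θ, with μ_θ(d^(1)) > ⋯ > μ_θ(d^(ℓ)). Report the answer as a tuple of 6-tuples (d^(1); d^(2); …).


Barcode: M ≅ I[1,6], I[2,2], I[2,5], I[5,5]^2. HN layers by μ_θ (5 steps, strictly decreasing):
  μ^(1)=42; μ^(2)=67/5; μ^(3)=3; μ^(4)=-23; μ^(5)=-36

((0, 0, 0, 0, 0, 1); (1, 1, 1, 1, 1, 0); (0, 0, 1, 1, 1, 0); (0, 0, 0, 0, 2, 0); (0, 2, 0, 0, 0, 0))


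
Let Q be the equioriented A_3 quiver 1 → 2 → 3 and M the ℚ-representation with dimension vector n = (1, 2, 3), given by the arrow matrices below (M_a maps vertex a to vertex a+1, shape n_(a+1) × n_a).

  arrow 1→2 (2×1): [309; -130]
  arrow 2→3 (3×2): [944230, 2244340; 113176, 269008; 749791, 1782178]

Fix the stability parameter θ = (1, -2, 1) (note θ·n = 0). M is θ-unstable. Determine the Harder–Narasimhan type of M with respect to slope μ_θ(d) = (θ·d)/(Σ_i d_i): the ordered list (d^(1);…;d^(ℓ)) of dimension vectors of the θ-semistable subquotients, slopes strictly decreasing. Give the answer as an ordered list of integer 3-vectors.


Barcode: M ≅ I[1,3], I[2,2], I[3,3]^2. HN layers by μ_θ (3 steps, strictly decreasing):
  μ^(1)=1; μ^(2)=-1/2; μ^(3)=-2

((0, 0, 3); (1, 1, 0); (0, 1, 0))


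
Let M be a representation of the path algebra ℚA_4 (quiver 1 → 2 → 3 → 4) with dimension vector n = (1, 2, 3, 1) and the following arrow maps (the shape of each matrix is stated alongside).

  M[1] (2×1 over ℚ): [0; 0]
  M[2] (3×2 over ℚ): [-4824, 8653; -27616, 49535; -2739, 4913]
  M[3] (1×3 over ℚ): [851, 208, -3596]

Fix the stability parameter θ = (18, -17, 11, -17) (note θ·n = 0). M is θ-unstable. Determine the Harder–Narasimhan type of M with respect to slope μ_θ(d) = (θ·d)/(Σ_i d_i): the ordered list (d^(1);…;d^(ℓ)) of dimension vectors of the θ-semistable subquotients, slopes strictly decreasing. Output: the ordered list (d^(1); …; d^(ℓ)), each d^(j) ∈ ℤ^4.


Via rank(M_{q-1}∘⋯∘M_p): M ≅ I[1,1], I[2,3], I[2,4], I[3,3].
μ_θ-semistable layers: μ^(1)=18; μ^(2)=11; μ^(3)=-3; μ^(4)=-17

((1, 0, 0, 0); (0, 0, 2, 0); (0, 0, 1, 1); (0, 2, 0, 0))


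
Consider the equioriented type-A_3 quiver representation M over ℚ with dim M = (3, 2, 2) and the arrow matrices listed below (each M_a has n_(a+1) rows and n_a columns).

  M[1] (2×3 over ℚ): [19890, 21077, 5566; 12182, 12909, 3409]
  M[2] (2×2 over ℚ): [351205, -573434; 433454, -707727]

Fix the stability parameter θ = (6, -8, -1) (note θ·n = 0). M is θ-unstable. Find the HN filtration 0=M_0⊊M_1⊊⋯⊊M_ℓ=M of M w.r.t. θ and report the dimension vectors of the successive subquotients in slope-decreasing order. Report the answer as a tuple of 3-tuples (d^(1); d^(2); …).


Interval decomposition of M: I[1,1], I[1,3]^2.
HN type (ℓ=2): μ^(1)=6; μ^(2)=-1

((1, 0, 0); (2, 2, 2))


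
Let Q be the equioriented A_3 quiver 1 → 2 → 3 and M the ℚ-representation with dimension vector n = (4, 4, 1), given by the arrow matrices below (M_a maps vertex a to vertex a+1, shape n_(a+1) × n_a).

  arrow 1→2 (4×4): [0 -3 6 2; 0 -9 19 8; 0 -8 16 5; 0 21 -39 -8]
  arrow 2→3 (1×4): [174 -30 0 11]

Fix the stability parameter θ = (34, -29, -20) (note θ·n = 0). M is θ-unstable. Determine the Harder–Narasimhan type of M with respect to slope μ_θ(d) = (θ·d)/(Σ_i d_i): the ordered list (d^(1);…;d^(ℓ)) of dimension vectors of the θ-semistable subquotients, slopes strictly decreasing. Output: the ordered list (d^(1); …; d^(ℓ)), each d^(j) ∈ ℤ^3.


Interval decomposition of M: I[1,1], I[1,2]^2, I[1,3], I[2,2].
HN type (ℓ=4): μ^(1)=34; μ^(2)=5/2; μ^(3)=-5; μ^(4)=-29

((1, 0, 0); (2, 2, 0); (1, 1, 1); (0, 1, 0))


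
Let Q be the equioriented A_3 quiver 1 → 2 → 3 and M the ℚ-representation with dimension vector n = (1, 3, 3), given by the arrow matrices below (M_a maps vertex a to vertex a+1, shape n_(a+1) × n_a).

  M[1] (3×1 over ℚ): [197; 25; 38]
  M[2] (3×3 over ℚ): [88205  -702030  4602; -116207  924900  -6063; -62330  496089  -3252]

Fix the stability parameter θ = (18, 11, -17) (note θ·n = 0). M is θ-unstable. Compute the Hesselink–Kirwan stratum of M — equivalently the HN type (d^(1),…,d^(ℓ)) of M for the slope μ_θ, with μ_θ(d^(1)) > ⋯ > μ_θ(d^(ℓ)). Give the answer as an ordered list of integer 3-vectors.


Interval decomposition of M: I[1,3], I[2,3]^2.
HN type (ℓ=2): μ^(1)=4; μ^(2)=-3

((1, 1, 1); (0, 2, 2))


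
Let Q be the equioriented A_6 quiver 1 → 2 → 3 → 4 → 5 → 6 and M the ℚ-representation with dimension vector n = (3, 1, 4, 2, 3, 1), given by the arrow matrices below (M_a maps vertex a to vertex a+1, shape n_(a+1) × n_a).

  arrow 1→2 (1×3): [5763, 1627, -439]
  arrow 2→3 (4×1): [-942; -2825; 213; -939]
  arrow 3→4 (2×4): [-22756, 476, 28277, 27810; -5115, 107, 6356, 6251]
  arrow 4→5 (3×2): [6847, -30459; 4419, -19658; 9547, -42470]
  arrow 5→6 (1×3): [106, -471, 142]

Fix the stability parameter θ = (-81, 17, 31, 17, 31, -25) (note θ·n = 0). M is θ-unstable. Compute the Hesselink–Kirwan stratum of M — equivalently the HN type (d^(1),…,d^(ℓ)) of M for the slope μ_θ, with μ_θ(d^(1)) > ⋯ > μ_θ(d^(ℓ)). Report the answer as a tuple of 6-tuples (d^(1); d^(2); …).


Via rank(M_{q-1}∘⋯∘M_p): M ≅ I[1,1]^2, I[1,6], I[3,3]^2, I[3,5], I[5,5].
μ_θ-semistable layers: μ^(1)=31; μ^(2)=24; μ^(3)=71/5; μ^(4)=-81

((0, 0, 2, 0, 2, 0); (0, 0, 1, 1, 0, 0); (0, 1, 1, 1, 1, 1); (3, 0, 0, 0, 0, 0))


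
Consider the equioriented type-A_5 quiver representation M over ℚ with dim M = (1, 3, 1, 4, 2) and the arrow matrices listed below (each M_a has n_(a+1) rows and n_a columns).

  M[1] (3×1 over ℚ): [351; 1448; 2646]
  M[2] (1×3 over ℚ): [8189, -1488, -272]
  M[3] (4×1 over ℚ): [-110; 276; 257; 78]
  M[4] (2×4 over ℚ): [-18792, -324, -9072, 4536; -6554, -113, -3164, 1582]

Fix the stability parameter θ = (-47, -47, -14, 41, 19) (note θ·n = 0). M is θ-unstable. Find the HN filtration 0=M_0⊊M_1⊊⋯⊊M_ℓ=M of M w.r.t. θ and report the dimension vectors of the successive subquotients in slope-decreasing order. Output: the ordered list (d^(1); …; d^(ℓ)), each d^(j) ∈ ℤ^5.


Via rank(M_{q-1}∘⋯∘M_p): M ≅ I[1,4], I[2,2]^2, I[4,4]^2, I[4,5], I[5,5].
μ_θ-semistable layers: μ^(1)=41; μ^(2)=30; μ^(3)=19; μ^(4)=-14; μ^(5)=-47

((0, 0, 0, 3, 0); (0, 0, 0, 1, 1); (0, 0, 0, 0, 1); (0, 0, 1, 0, 0); (1, 3, 0, 0, 0))


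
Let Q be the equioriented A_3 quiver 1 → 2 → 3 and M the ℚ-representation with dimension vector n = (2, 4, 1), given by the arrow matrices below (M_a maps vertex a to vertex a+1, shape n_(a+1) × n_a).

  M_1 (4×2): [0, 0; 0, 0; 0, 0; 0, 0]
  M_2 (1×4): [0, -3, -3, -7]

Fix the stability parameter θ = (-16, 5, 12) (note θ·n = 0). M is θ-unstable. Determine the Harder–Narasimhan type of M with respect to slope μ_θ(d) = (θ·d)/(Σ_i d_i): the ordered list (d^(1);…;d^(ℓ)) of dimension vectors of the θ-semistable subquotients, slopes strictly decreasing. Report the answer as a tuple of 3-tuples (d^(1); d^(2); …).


Barcode: M ≅ I[1,1]^2, I[2,2]^3, I[2,3]. HN layers by μ_θ (3 steps, strictly decreasing):
  μ^(1)=12; μ^(2)=5; μ^(3)=-16

((0, 0, 1); (0, 4, 0); (2, 0, 0))


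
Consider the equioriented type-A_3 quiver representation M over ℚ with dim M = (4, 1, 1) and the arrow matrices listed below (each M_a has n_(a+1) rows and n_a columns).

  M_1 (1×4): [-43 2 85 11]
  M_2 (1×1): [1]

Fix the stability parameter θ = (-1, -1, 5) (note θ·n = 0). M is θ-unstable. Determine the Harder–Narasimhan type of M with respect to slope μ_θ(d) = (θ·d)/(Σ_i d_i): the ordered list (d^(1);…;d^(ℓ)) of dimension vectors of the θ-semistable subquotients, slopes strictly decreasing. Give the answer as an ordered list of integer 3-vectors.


Barcode: M ≅ I[1,1]^3, I[1,3]. HN layers by μ_θ (2 steps, strictly decreasing):
  μ^(1)=5; μ^(2)=-1

((0, 0, 1); (4, 1, 0))


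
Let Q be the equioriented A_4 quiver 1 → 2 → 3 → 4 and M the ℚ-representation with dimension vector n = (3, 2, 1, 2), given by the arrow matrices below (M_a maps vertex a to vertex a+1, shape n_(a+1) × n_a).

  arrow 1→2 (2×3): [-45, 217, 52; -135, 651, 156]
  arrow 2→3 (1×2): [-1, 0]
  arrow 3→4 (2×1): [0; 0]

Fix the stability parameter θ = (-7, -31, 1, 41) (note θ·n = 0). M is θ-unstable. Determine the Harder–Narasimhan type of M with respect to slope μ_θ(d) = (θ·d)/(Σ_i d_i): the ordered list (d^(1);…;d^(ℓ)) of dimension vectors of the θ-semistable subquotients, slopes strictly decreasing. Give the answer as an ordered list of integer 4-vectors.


Interval decomposition of M: I[1,1]^2, I[1,3], I[2,2], I[4,4]^2.
HN type (ℓ=5): μ^(1)=41; μ^(2)=1; μ^(3)=-7; μ^(4)=-19; μ^(5)=-31

((0, 0, 0, 2); (0, 0, 1, 0); (2, 0, 0, 0); (1, 1, 0, 0); (0, 1, 0, 0))


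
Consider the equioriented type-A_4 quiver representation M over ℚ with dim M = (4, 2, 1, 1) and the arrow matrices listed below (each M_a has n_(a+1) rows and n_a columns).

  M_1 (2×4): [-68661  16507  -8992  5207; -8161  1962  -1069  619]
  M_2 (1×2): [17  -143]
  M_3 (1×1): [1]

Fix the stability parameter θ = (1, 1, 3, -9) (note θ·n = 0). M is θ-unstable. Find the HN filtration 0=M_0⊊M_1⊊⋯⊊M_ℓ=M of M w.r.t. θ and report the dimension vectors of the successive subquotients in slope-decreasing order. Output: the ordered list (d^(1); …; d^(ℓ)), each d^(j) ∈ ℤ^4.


Via rank(M_{q-1}∘⋯∘M_p): M ≅ I[1,1]^2, I[1,2], I[1,4].
μ_θ-semistable layers: μ^(1)=1; μ^(2)=-1

((3, 1, 0, 0); (1, 1, 1, 1))


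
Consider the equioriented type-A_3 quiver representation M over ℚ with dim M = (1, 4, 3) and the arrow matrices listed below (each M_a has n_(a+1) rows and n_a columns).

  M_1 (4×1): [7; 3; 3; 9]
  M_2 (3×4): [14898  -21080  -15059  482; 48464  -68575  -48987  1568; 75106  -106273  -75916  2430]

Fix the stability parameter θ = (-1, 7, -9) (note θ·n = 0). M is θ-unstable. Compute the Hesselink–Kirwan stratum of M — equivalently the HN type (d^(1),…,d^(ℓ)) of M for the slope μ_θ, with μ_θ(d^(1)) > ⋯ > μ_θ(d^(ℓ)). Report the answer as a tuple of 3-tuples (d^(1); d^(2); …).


Via rank(M_{q-1}∘⋯∘M_p): M ≅ I[1,3], I[2,2], I[2,3]^2.
μ_θ-semistable layers: μ^(1)=7; μ^(2)=-1

((0, 1, 0); (1, 3, 3))


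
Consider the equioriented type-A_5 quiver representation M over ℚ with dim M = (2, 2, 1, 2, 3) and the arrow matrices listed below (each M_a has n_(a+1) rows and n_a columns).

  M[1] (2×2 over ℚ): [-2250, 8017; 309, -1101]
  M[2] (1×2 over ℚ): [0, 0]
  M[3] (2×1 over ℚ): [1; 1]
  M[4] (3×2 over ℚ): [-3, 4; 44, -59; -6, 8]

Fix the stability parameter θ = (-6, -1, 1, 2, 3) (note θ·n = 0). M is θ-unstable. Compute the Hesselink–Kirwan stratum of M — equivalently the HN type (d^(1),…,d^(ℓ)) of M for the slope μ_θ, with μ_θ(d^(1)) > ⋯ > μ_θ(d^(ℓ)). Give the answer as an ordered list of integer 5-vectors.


Via rank(M_{q-1}∘⋯∘M_p): M ≅ I[1,2]^2, I[3,5], I[4,5], I[5,5].
μ_θ-semistable layers: μ^(1)=3; μ^(2)=2; μ^(3)=1; μ^(4)=-1; μ^(5)=-6

((0, 0, 0, 0, 3); (0, 0, 0, 2, 0); (0, 0, 1, 0, 0); (0, 2, 0, 0, 0); (2, 0, 0, 0, 0))


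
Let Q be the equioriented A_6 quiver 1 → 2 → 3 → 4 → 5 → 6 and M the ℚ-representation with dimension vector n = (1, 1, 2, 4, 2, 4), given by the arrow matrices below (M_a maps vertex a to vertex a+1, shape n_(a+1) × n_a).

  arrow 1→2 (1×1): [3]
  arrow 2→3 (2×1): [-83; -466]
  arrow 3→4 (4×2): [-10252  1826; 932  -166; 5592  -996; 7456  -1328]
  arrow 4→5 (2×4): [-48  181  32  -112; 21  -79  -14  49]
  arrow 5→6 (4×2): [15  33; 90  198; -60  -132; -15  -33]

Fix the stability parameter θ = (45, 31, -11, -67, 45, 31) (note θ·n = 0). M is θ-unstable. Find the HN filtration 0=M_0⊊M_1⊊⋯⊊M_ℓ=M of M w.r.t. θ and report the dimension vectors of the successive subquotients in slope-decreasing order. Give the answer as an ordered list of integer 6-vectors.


Interval decomposition of M: I[1,3], I[3,6], I[4,4]^2, I[4,5], I[6,6]^3.
HN type (ℓ=6): μ^(1)=45; μ^(2)=38; μ^(3)=31; μ^(4)=65/3; μ^(5)=-39; μ^(6)=-67

((0, 0, 0, 0, 1, 0); (0, 0, 0, 0, 1, 1); (0, 0, 0, 0, 0, 3); (1, 1, 1, 0, 0, 0); (0, 0, 1, 1, 0, 0); (0, 0, 0, 3, 0, 0))
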